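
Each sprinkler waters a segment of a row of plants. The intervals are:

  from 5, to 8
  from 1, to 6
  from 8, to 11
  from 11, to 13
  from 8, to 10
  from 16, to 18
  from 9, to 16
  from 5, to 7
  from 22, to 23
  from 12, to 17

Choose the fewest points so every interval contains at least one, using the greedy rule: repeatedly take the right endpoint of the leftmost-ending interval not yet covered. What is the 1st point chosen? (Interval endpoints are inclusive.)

Sorted: [1,6] [5,7] [5,8] [8,10] [8,11] [11,13] [9,16] [12,17] [16,18] [22,23]
{[1,6],[5,7],[5,8]} hit by 6; {[8,10],[8,11]} hit by 10; {[11,13],[9,16],[12,17]} hit by 13; {[16,18]} hit by 18; {[22,23]} hit by 23.
Points: 6, 10, 13, 18, 23 (5 total).

6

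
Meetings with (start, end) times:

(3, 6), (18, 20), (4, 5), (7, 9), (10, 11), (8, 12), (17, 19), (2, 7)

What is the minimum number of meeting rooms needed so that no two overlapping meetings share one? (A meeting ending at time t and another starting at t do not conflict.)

3

Count concurrent intervals with a sweep; the peak is the room count.
Events (time:±→running): 2:+→1 3:+→2 4:+→3 … peak 3.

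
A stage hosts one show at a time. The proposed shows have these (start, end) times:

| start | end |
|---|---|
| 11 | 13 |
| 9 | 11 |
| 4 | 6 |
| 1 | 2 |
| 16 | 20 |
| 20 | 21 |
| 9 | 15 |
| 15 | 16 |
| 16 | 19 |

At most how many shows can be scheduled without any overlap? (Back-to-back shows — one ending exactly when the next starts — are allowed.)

7

Greedy by earliest finish: after sorting by end time, pick each interval compatible with the last pick.
Sorted by end: (1,2)  (4,6)  (9,11)  (11,13)  (9,15)  (15,16)  (16,19)  (16,20)  (20,21)
take (1,2); take (4,6); take (9,11); take (11,13); skip (9,15); take (15,16); take (16,19); take (20,21).
Selected 7 shows.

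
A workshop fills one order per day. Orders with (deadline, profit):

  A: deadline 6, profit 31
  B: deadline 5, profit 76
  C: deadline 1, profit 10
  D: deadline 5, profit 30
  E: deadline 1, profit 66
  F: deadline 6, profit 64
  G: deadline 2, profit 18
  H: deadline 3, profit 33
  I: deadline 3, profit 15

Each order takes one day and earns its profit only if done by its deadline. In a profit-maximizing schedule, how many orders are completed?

6

Sort by profit descending; place each in the latest free slot ≤ its deadline.
Profit order: B=76 E=66 F=64 H=33 A=31 D=30 G=18 I=15 C=10
Assign: B→slot 5, E→slot 1, F→slot 6, H→slot 3, A→slot 4, D→slot 2, G skipped, I skipped, C skipped.
Slots: [1:E] [2:D] [3:H] [4:A] [5:B] [6:F]
6 of 9 scheduled.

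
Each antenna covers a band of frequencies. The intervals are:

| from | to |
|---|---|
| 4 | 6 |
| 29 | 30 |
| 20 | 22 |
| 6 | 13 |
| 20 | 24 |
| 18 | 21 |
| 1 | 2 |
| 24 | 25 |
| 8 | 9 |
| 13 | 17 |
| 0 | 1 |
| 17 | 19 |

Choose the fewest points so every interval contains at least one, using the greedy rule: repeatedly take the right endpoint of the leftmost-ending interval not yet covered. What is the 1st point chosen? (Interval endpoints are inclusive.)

1

Process intervals by earliest right end; each time one isn't hit yet, stab at its right endpoint.
By right end: [0,1]  [1,2]  [4,6]  [8,9]  [6,13]  [13,17]  [17,19]  [18,21]  [20,22]  [20,24]  [24,25]  [29,30]
[0,1] uncovered → point at 1; [4,6] uncovered → point at 6; [8,9] uncovered → point at 9; [13,17] uncovered → point at 17; [18,21] uncovered → point at 21; [24,25] uncovered → point at 25; [29,30] uncovered → point at 30.
Points: 1, 6, 9, 17, 21, 25, 30 (7 total).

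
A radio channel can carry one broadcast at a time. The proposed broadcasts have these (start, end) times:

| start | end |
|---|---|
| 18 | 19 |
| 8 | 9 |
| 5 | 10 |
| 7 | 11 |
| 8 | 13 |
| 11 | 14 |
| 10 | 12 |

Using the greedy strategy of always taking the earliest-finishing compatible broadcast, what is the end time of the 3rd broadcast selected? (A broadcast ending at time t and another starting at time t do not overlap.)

19

Sorted by end: (8,9)  (5,10)  (7,11)  (10,12)  (8,13)  (11,14)  (18,19)
take (8,9); take (10,12); skip (8,13); take (18,19).
Selected: (8,9) (10,12) (18,19)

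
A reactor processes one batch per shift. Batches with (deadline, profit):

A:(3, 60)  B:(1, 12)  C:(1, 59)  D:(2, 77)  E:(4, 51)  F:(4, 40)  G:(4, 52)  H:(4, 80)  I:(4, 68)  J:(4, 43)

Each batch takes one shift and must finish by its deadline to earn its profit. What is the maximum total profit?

Profit order: H=80 D=77 I=68 A=60 C=59 G=52 E=51 J=43 F=40 B=12
Assign: H→slot 4, D→slot 2, I→slot 3, A→slot 1, C skipped, G skipped, E skipped, J skipped, F skipped, B skipped.
Slots: [1:A] [2:D] [3:I] [4:H]
Profit = 60 + 77 + 68 + 80 = 285

285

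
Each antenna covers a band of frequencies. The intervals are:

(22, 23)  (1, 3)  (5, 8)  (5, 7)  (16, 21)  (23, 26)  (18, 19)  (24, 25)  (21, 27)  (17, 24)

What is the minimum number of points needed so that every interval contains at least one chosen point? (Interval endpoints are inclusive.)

5

By right end: [1,3]  [5,7]  [5,8]  [18,19]  [16,21]  [22,23]  [17,24]  [24,25]  [23,26]  [21,27]
[1,3] uncovered → point at 3; [5,7] uncovered → point at 7; [18,19] uncovered → point at 19; [22,23] uncovered → point at 23; [24,25] uncovered → point at 25.
Points: 3, 7, 19, 23, 25 (5 total).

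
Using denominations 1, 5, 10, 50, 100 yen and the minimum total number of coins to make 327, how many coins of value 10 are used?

2

327 = 3×100 + 2×10 + 1×5 + 2×1
Count of 10: 2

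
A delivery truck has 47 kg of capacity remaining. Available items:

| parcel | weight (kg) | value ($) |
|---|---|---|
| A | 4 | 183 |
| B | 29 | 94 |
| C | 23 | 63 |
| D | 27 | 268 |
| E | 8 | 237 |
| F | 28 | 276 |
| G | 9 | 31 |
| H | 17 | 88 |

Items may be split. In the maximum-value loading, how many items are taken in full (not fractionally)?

3

Sort by value per unit weight and fill in that order.
Order: A (183/4=45.75) > E (237/8=29.62) > D (268/27=9.93) > F (276/28=9.86) > H (88/17=5.18) > G (31/9=3.44) > B (94/29=3.24) > C (63/23=2.74)
Fill: take A (4 @ 183) → take E (8 @ 237) → take D (27 @ 268) → take 8/28 of F → 78.86; 47/47 used.
3 item(s) taken whole; one partial (take 8/28 of F).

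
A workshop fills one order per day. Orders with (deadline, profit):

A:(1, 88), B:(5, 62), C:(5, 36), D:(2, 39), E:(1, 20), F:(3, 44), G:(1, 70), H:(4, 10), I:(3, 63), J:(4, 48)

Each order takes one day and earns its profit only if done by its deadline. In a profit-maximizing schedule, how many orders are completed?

5

Profit order: A=88 G=70 I=63 B=62 J=48 F=44 D=39 C=36 E=20 H=10
Assign: A→slot 1, G skipped, I→slot 3, B→slot 5, J→slot 4, F→slot 2, D skipped, C skipped, E skipped, H skipped.
Slots: [1:A] [2:F] [3:I] [4:J] [5:B]
5 of 10 scheduled.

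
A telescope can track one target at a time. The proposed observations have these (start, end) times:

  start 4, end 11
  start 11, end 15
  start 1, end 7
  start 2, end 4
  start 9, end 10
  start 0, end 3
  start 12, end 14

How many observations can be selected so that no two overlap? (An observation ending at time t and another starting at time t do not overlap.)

Greedy by earliest finish: after sorting by end time, pick each interval compatible with the last pick.
By end time: (0,3), (2,4), (1,7), (9,10), (4,11), (12,14), (11,15).
Pick (0,3); next start ≥ 3 → (9,10); next start ≥ 10 → (12,14).
Selected 3 observations.

3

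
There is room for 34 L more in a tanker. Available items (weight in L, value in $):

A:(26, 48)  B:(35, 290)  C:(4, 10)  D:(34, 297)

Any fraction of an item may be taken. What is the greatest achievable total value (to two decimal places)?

Ratios (sorted): D 8.74, B 8.29, C 2.50, A 1.85
take D (34 @ 297). Capacity used 34/34.
Total value = 297.00

297.00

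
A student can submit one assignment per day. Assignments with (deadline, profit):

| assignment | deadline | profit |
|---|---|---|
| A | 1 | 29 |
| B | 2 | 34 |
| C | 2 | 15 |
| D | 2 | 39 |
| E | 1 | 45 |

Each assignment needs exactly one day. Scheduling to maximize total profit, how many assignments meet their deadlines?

By profit: E(d1,45), D(d2,39), B(d2,34), A(d1,29), C(d2,15)
E→slot 1; D→slot 2; B skipped; A skipped; C skipped.
2 of 5 scheduled.

2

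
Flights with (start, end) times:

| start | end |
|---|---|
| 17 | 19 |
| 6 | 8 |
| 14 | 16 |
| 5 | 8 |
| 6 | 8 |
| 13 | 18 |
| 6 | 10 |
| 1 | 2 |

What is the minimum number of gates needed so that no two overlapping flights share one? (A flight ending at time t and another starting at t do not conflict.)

4

Events (time:±→running): 1:+→1 2:-→0 5:+→1 6:+→2 6:+→3 6:+→4 … peak 4.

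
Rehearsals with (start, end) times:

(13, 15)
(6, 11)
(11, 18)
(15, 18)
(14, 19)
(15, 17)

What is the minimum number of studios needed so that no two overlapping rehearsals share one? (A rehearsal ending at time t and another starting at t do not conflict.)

The answer is the maximum number of intervals overlapping at any instant.
starts: [6, 11, 13, 14, 15, 15]
ends:   [11, 15, 17, 18, 18, 19]
s6→1 e11→0 s11→1 s13→2 s14→3 e15→2 s15→3 s15→4  — peak 4.

4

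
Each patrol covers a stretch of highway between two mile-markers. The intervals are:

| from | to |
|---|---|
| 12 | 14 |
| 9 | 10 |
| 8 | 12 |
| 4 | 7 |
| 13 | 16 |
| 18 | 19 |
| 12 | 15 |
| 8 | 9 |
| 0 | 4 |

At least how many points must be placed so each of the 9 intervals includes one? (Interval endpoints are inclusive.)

Process intervals by earliest right end; each time one isn't hit yet, stab at its right endpoint.
By right end: [0,4]  [4,7]  [8,9]  [9,10]  [8,12]  [12,14]  [12,15]  [13,16]  [18,19]
[0,4] uncovered → point at 4; [8,9] uncovered → point at 9; [12,14] uncovered → point at 14; [18,19] uncovered → point at 19.
Points: 4, 9, 14, 19 (4 total).

4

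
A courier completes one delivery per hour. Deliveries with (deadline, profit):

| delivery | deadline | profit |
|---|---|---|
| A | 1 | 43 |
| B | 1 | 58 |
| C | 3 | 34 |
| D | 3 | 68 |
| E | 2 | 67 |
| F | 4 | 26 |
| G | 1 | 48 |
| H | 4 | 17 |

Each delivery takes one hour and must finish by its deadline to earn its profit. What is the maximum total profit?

Take jobs in profit order; each goes to the latest open slot no later than its deadline.
Profit order: D=68 E=67 B=58 G=48 A=43 C=34 F=26 H=17
Assign: D→slot 3, E→slot 2, B→slot 1, G skipped, A skipped, C skipped, F→slot 4, H skipped.
Slots: [1:B] [2:E] [3:D] [4:F]
Profit = 58 + 67 + 68 + 26 = 219

219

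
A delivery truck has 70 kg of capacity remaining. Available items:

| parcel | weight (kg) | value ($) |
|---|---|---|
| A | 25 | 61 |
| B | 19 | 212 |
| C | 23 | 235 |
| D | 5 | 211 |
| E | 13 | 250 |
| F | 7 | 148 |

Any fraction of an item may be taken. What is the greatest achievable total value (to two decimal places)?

1063.32

Ratios (sorted): D 42.20, F 21.14, E 19.23, B 11.16, C 10.22, A 2.44
take D (5 @ 211); take F (7 @ 148); take E (13 @ 250); take B (19 @ 212); take C (23 @ 235); take 3/25 of A → 7.32. Capacity used 70/70.
Total value = 1063.32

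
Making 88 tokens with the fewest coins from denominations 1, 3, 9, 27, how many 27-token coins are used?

Greedy: take as many of the largest coin as possible, then repeat with the remainder.
88 − 3×27→7 − 2×3→1 − 1×1→0
Count of 27: 3

3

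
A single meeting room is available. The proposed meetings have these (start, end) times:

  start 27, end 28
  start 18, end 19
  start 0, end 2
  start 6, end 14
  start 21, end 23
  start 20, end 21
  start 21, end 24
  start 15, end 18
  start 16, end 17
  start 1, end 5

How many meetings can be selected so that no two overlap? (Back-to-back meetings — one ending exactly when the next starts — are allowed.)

Greedy by earliest finish: after sorting by end time, pick each interval compatible with the last pick.
By end time: (0,2), (1,5), (6,14), (16,17), (15,18), (18,19), (20,21), (21,23), (21,24), (27,28).
Pick (0,2); next start ≥ 2 → (6,14); next start ≥ 14 → (16,17); next start ≥ 17 → (18,19); next start ≥ 19 → (20,21); next start ≥ 21 → (21,23); next start ≥ 23 → (27,28).
Selected 7 meetings.

7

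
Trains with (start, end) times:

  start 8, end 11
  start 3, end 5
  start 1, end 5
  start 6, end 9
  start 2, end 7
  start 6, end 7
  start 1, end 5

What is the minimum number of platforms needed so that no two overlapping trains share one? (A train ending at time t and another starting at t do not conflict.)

Count concurrent intervals with a sweep; the peak is the room count.
starts: [1, 1, 2, 3, 6, 6, 8]
ends:   [5, 5, 5, 7, 7, 9, 11]
s1→1 s1→2 s2→3 s3→4  — peak 4.

4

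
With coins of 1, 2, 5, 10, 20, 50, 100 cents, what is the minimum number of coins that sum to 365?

365 = 3×100 + 1×50 + 1×10 + 1×5
Total coins = 3 + 1 + 1 + 1 = 6

6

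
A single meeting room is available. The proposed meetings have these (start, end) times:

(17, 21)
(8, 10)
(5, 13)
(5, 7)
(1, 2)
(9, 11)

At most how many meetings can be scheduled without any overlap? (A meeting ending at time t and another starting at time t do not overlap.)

Greedy by earliest finish: after sorting by end time, pick each interval compatible with the last pick.
Sorted by end: (1,2)  (5,7)  (8,10)  (9,11)  (5,13)  (17,21)
take (1,2); take (5,7); take (8,10); skip (9,11); take (17,21).
Selected 4 meetings.

4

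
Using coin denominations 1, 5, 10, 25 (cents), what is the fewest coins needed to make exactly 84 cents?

8

Greedy: take as many of the largest coin as possible, then repeat with the remainder.
84 − 3×25→9 − 1×5→4 − 4×1→0
Total coins = 3 + 1 + 4 = 8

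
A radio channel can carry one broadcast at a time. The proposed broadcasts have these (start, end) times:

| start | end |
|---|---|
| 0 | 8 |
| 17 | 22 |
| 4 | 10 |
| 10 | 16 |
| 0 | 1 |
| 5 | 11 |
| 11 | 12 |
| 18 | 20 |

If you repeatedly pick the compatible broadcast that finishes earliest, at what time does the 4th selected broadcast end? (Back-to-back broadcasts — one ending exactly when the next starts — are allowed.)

Order by finish time; keep every interval that doesn't clash with the previous kept one.
By end time: (0,1), (0,8), (4,10), (5,11), (11,12), (10,16), (18,20), (17,22).
Pick (0,1); next start ≥ 1 → (4,10); next start ≥ 10 → (11,12); next start ≥ 12 → (18,20).
Selected: (0,1) (4,10) (11,12) (18,20)

20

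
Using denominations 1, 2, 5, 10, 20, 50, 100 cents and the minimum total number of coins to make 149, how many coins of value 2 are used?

Greedy: take as many of the largest coin as possible, then repeat with the remainder.
149 = 1×100 + 2×20 + 1×5 + 2×2
Count of 2: 2

2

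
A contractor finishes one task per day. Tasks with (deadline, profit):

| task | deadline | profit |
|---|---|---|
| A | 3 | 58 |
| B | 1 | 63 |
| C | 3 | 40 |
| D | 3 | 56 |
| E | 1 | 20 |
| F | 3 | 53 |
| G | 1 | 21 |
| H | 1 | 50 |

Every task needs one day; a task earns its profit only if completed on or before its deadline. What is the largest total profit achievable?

Take jobs in profit order; each goes to the latest open slot no later than its deadline.
By profit: B(d1,63), A(d3,58), D(d3,56), F(d3,53), H(d1,50), C(d3,40), G(d1,21), E(d1,20)
B→slot 1; A→slot 3; D→slot 2; F skipped; H skipped; C skipped; G skipped; E skipped.
Profit = 63 + 56 + 58 = 177

177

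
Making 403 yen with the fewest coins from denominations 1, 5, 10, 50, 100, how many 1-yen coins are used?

403 − 4×100→3 − 3×1→0
Count of 1: 3

3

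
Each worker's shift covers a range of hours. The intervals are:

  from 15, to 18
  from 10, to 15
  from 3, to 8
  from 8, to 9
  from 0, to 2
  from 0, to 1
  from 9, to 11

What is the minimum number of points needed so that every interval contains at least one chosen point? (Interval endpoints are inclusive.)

Sort by right endpoint; whenever an interval is uncovered, place a point at its right end.
By right end: [0,1]  [0,2]  [3,8]  [8,9]  [9,11]  [10,15]  [15,18]
[0,1] uncovered → point at 1; [3,8] uncovered → point at 8; [9,11] uncovered → point at 11; [15,18] uncovered → point at 18.
Points: 1, 8, 11, 18 (4 total).

4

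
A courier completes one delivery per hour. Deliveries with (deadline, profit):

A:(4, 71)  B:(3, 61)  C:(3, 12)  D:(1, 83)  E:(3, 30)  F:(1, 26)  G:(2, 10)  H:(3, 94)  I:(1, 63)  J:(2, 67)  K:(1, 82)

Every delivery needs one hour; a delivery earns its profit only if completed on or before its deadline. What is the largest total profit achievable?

Sort by profit descending; place each in the latest free slot ≤ its deadline.
By profit: H(d3,94), D(d1,83), K(d1,82), A(d4,71), J(d2,67), I(d1,63), B(d3,61), E(d3,30), F(d1,26), C(d3,12), G(d2,10)
H→slot 3; D→slot 1; K skipped; A→slot 4; J→slot 2; I skipped; B skipped; E skipped; F skipped; C skipped; G skipped.
Profit = 83 + 67 + 94 + 71 = 315

315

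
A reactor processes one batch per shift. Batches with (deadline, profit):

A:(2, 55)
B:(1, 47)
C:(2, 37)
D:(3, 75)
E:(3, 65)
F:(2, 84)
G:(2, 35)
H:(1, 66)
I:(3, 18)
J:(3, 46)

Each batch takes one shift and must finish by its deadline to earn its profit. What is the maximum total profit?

Profit order: F=84 D=75 H=66 E=65 A=55 B=47 J=46 C=37 G=35 I=18
Assign: F→slot 2, D→slot 3, H→slot 1, E skipped, A skipped, B skipped, J skipped, C skipped, G skipped, I skipped.
Slots: [1:H] [2:F] [3:D]
Profit = 66 + 84 + 75 = 225

225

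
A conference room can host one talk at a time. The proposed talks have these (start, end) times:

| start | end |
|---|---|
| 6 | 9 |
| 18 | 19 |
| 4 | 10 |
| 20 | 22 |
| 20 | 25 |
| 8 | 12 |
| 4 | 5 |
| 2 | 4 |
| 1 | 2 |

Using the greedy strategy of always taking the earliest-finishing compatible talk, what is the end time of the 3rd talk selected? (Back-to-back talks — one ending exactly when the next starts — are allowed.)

5

Order by finish time; keep every interval that doesn't clash with the previous kept one.
By end time: (1,2), (2,4), (4,5), (6,9), (4,10), (8,12), (18,19), (20,22), (20,25).
Pick (1,2); next start ≥ 2 → (2,4); next start ≥ 4 → (4,5); next start ≥ 5 → (6,9); next start ≥ 9 → (18,19); next start ≥ 19 → (20,22).
Selected: (1,2) (2,4) (4,5) (6,9) (18,19) (20,22)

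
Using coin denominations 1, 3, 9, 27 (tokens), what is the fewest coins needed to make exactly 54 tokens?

2

Greedy: take as many of the largest coin as possible, then repeat with the remainder.
54 = 2×27
Total coins = 2 = 2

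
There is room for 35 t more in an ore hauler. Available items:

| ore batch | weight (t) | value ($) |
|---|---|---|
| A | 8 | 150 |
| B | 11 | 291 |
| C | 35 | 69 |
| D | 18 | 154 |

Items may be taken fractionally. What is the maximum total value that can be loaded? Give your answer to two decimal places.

Sort by value per unit weight and fill in that order.
Order: B (291/11=26.45) > A (150/8=18.75) > D (154/18=8.56) > C (69/35=1.97)
Fill: take B (11 @ 291) → take A (8 @ 150) → take 16/18 of D → 136.89; 35/35 used.
Total value = 577.89

577.89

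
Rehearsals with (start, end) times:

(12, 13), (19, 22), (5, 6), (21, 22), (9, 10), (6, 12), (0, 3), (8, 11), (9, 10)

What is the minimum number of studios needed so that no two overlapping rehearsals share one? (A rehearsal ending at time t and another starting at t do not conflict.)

4

The answer is the maximum number of intervals overlapping at any instant.
starts: [0, 5, 6, 8, 9, 9, 12, 19, 21]
ends:   [3, 6, 10, 10, 11, 12, 13, 22, 22]
s0→1 e3→0 s5→1 e6→0 s6→1 s8→2 s9→3 s9→4  — peak 4.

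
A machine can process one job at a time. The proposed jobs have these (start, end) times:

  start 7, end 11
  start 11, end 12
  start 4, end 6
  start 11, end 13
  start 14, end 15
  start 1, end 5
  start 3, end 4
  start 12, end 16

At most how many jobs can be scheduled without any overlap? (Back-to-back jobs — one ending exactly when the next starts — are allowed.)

5

Order by finish time; keep every interval that doesn't clash with the previous kept one.
Sorted by end: (3,4)  (1,5)  (4,6)  (7,11)  (11,12)  (11,13)  (14,15)  (12,16)
take (3,4); skip (1,5); take (4,6); take (7,11); take (11,12); skip (11,13); take (14,15).
Selected 5 jobs.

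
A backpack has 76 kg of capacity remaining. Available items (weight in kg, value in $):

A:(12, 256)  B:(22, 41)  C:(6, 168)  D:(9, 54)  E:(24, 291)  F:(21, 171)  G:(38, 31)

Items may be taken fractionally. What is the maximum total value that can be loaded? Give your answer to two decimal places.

947.45

Ratios (sorted): C 28.00, A 21.33, E 12.12, F 8.14, D 6.00, B 1.86, G 0.82
take C (6 @ 168); take A (12 @ 256); take E (24 @ 291); take F (21 @ 171); take D (9 @ 54); take 4/22 of B → 7.45. Capacity used 76/76.
Total value = 947.45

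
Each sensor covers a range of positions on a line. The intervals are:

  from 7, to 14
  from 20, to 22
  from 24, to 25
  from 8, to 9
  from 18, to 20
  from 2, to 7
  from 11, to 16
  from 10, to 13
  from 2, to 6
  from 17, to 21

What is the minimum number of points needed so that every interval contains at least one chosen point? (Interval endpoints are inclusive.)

5

Sorted: [2,6] [2,7] [8,9] [10,13] [7,14] [11,16] [18,20] [17,21] [20,22] [24,25]
{[2,6],[2,7]} hit by 6; {[8,9]} hit by 9; {[10,13],[7,14],[11,16]} hit by 13; {[18,20],[17,21],[20,22]} hit by 20; {[24,25]} hit by 25.
Points: 6, 9, 13, 20, 25 (5 total).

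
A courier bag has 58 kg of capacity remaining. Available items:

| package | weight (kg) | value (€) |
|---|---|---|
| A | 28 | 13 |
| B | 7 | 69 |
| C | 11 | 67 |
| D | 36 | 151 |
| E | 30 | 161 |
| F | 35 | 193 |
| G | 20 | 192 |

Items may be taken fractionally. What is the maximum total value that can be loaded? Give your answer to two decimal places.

438.29

Sort by value per unit weight and fill in that order.
Ratios (sorted): B 9.86, G 9.60, C 6.09, F 5.51, E 5.37, D 4.19, A 0.46
take B (7 @ 69); take G (20 @ 192); take C (11 @ 67); take 20/35 of F → 110.29. Capacity used 58/58.
Total value = 438.29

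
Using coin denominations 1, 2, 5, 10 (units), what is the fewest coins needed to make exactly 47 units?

Use the largest denomination that fits, subtract, and repeat.
47 = 4×10 + 1×5 + 1×2
Total coins = 4 + 1 + 1 = 6

6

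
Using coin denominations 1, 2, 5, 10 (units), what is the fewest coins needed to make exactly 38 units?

Use the largest denomination that fits, subtract, and repeat.
38 − 3×10→8 − 1×5→3 − 1×2→1 − 1×1→0
Total coins = 3 + 1 + 1 + 1 = 6

6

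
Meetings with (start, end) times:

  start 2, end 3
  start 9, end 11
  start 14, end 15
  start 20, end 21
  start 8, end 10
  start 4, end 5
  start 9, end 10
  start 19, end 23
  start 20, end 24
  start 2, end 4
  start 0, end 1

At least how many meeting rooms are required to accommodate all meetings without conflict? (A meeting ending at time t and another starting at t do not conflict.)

3

starts: [0, 2, 2, 4, 8, 9, 9, 14, 19, 20, 20]
ends:   [1, 3, 4, 5, 10, 10, 11, 15, 21, 23, 24]
s0→1 e1→0 s2→1 s2→2 e3→1 e4→0 s4→1 e5→0 s8→1 s9→2 s9→3  — peak 3.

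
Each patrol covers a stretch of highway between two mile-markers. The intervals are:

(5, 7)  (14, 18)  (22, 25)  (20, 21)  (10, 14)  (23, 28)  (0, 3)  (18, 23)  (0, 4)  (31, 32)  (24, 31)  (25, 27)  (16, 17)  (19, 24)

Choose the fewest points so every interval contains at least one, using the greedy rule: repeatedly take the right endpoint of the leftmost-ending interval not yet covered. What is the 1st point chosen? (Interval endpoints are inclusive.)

3

Process intervals by earliest right end; each time one isn't hit yet, stab at its right endpoint.
Sorted: [0,3] [0,4] [5,7] [10,14] [16,17] [14,18] [20,21] [18,23] [19,24] [22,25] [25,27] [23,28] [24,31] [31,32]
{[0,3],[0,4]} hit by 3; {[5,7]} hit by 7; {[10,14]} hit by 14; {[16,17],[14,18]} hit by 17; {[20,21],[18,23],[19,24]} hit by 21; {[22,25],[25,27],[23,28],[24,31]} hit by 25; {[31,32]} hit by 32.
Points: 3, 7, 14, 17, 21, 25, 32 (7 total).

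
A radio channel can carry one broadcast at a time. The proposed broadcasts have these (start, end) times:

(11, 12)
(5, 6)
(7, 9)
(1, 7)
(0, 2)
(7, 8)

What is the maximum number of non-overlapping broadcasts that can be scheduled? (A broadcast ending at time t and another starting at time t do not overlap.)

Order by finish time; keep every interval that doesn't clash with the previous kept one.
By end time: (0,2), (5,6), (1,7), (7,8), (7,9), (11,12).
Pick (0,2); next start ≥ 2 → (5,6); next start ≥ 6 → (7,8); next start ≥ 8 → (11,12).
Selected 4 broadcasts.

4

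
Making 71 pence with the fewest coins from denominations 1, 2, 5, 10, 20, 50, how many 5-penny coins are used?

71 = 1×50 + 1×20 + 1×1
Count of 5: 0

0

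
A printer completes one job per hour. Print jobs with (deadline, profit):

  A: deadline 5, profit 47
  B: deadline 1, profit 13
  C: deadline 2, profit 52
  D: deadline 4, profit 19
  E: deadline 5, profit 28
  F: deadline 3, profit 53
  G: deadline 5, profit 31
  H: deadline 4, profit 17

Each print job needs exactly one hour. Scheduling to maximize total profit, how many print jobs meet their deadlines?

Sort by profit descending; place each in the latest free slot ≤ its deadline.
Profit order: F=53 C=52 A=47 G=31 E=28 D=19 H=17 B=13
Assign: F→slot 3, C→slot 2, A→slot 5, G→slot 4, E→slot 1, D skipped, H skipped, B skipped.
Slots: [1:E] [2:C] [3:F] [4:G] [5:A]
5 of 8 scheduled.

5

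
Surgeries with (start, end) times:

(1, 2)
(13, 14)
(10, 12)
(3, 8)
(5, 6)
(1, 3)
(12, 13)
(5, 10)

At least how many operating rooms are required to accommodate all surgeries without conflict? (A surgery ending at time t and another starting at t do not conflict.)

Events (time:±→running): 1:+→1 1:+→2 2:-→1 3:-→0 3:+→1 5:+→2 5:+→3 … peak 3.

3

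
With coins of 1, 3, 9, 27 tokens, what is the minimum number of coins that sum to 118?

Use the largest denomination that fits, subtract, and repeat.
118 = 4×27 + 1×9 + 1×1
Total coins = 4 + 1 + 1 = 6

6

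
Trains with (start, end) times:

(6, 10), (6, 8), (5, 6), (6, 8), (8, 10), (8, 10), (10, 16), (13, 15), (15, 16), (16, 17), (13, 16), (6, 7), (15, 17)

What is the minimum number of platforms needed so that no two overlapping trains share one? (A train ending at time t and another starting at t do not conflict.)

4

The answer is the maximum number of intervals overlapping at any instant.
starts: [5, 6, 6, 6, 6, 8, 8, 10, 13, 13, 15, 15, 16]
ends:   [6, 7, 8, 8, 10, 10, 10, 15, 16, 16, 16, 17, 17]
s5→1 e6→0 s6→1 s6→2 s6→3 s6→4  — peak 4.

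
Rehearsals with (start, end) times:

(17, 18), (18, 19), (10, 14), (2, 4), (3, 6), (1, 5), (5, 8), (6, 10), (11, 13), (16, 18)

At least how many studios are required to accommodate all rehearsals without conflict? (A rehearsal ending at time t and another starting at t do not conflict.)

3

starts: [1, 2, 3, 5, 6, 10, 11, 16, 17, 18]
ends:   [4, 5, 6, 8, 10, 13, 14, 18, 18, 19]
s1→1 s2→2 s3→3  — peak 3.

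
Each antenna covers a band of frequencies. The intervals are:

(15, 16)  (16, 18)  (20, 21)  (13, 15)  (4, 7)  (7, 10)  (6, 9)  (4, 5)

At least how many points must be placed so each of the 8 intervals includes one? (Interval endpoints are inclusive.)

5

Process intervals by earliest right end; each time one isn't hit yet, stab at its right endpoint.
By right end: [4,5]  [4,7]  [6,9]  [7,10]  [13,15]  [15,16]  [16,18]  [20,21]
[4,5] uncovered → point at 5; [6,9] uncovered → point at 9; [13,15] uncovered → point at 15; [16,18] uncovered → point at 18; [20,21] uncovered → point at 21.
Points: 5, 9, 15, 18, 21 (5 total).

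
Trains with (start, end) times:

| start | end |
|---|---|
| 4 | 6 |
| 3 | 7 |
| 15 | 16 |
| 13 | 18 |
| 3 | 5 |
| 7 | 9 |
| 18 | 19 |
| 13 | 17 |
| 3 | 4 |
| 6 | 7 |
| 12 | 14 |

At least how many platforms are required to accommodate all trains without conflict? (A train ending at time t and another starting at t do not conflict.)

3

starts: [3, 3, 3, 4, 6, 7, 12, 13, 13, 15, 18]
ends:   [4, 5, 6, 7, 7, 9, 14, 16, 17, 18, 19]
s3→1 s3→2 s3→3  — peak 3.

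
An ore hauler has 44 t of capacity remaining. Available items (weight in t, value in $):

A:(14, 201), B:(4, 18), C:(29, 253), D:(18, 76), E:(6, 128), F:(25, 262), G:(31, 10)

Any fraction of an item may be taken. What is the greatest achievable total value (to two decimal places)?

Sort by value per unit weight and fill in that order.
Ratios (sorted): E 21.33, A 14.36, F 10.48, C 8.72, B 4.50, D 4.22, G 0.32
take E (6 @ 128); take A (14 @ 201); take 24/25 of F → 251.52. Capacity used 44/44.
Total value = 580.52

580.52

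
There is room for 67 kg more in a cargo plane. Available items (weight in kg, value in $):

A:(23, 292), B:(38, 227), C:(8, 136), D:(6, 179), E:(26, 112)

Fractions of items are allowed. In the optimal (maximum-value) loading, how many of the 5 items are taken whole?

Greedy by value/weight ratio, highest first.
Ratios (sorted): D 29.83, C 17.00, A 12.70, B 5.97, E 4.31
take D (6 @ 179); take C (8 @ 136); take A (23 @ 292); take 30/38 of B → 179.21. Capacity used 67/67.
3 item(s) taken whole; one partial (take 30/38 of B).

3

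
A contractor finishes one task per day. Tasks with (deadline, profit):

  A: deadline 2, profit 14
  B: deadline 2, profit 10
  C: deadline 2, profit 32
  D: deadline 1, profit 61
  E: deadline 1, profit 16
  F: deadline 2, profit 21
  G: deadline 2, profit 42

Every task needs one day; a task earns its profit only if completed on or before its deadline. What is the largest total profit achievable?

103

Sort by profit descending; place each in the latest free slot ≤ its deadline.
Profit order: D=61 G=42 C=32 F=21 E=16 A=14 B=10
Assign: D→slot 1, G→slot 2, C skipped, F skipped, E skipped, A skipped, B skipped.
Slots: [1:D] [2:G]
Profit = 61 + 42 = 103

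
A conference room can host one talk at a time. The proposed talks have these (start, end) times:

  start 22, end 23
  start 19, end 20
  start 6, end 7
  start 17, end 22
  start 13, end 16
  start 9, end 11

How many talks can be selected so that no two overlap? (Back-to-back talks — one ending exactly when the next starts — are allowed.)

5

Sorted by end: (6,7)  (9,11)  (13,16)  (19,20)  (17,22)  (22,23)
take (6,7); take (9,11); take (13,16); take (19,20); skip (17,22); take (22,23).
Selected 5 talks.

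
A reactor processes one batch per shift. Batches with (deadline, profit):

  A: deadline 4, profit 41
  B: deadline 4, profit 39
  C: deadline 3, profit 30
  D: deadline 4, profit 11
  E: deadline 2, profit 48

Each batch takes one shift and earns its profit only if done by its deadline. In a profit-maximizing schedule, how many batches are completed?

4

Sort by profit descending; place each in the latest free slot ≤ its deadline.
Profit order: E=48 A=41 B=39 C=30 D=11
Assign: E→slot 2, A→slot 4, B→slot 3, C→slot 1, D skipped.
Slots: [1:C] [2:E] [3:B] [4:A]
4 of 5 scheduled.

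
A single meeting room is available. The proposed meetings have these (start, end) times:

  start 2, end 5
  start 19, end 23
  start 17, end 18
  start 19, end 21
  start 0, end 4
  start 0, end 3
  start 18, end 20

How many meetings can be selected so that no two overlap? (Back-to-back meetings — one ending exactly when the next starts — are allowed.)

3

Greedy by earliest finish: after sorting by end time, pick each interval compatible with the last pick.
By end time: (0,3), (0,4), (2,5), (17,18), (18,20), (19,21), (19,23).
Pick (0,3); next start ≥ 3 → (17,18); next start ≥ 18 → (18,20).
Selected 3 meetings.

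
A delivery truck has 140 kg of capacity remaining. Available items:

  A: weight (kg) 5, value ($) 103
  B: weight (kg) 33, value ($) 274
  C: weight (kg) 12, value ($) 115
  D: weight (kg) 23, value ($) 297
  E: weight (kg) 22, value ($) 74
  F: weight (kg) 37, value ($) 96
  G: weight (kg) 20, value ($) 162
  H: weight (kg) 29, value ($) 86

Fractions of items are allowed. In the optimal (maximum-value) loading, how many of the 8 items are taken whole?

Greedy by value/weight ratio, highest first.
Ratios (sorted): A 20.60, D 12.91, C 9.58, B 8.30, G 8.10, E 3.36, H 2.97, F 2.59
take A (5 @ 103); take D (23 @ 297); take C (12 @ 115); take B (33 @ 274); take G (20 @ 162); take E (22 @ 74); take 25/29 of H → 74.14. Capacity used 140/140.
6 item(s) taken whole; one partial (take 25/29 of H).

6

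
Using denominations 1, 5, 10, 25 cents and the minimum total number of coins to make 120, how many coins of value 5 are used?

120 − 4×25→20 − 2×10→0
Count of 5: 0

0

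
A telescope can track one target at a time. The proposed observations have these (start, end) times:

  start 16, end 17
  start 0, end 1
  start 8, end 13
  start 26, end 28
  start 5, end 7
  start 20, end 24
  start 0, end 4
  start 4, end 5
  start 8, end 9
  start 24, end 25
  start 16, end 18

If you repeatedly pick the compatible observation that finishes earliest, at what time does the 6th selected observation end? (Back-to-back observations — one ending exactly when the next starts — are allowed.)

By end time: (0,1), (0,4), (4,5), (5,7), (8,9), (8,13), (16,17), (16,18), (20,24), (24,25), (26,28).
Pick (0,1); next start ≥ 1 → (4,5); next start ≥ 5 → (5,7); next start ≥ 7 → (8,9); next start ≥ 9 → (16,17); next start ≥ 17 → (20,24); next start ≥ 24 → (24,25); next start ≥ 25 → (26,28).
Selected: (0,1) (4,5) (5,7) (8,9) (16,17) (20,24) (24,25) (26,28)

24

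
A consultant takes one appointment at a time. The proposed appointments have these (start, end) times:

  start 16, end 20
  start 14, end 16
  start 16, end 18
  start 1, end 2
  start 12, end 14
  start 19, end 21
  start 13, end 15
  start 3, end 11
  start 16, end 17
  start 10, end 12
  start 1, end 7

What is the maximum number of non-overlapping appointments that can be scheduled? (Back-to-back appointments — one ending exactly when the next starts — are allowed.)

6

Sort by end time and greedily take each interval whose start is ≥ the last chosen end.
Sorted by end: (1,2)  (1,7)  (3,11)  (10,12)  (12,14)  (13,15)  (14,16)  (16,17)  (16,18)  (16,20)  (19,21)
take (1,2); skip (1,7); take (3,11); skip (10,12); take (12,14); take (14,16); take (16,17); take (19,21).
Selected 6 appointments.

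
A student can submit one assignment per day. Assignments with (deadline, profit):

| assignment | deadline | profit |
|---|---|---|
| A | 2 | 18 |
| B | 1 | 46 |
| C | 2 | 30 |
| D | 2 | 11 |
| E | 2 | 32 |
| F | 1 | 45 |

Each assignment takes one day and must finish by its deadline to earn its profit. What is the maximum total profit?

78

Take jobs in profit order; each goes to the latest open slot no later than its deadline.
By profit: B(d1,46), F(d1,45), E(d2,32), C(d2,30), A(d2,18), D(d2,11)
B→slot 1; F skipped; E→slot 2; C skipped; A skipped; D skipped.
Profit = 46 + 32 = 78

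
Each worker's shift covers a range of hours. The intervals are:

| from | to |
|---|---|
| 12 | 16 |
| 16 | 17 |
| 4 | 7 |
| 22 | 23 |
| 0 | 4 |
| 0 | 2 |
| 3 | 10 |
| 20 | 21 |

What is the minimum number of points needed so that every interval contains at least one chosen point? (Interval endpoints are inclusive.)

5

By right end: [0,2]  [0,4]  [4,7]  [3,10]  [12,16]  [16,17]  [20,21]  [22,23]
[0,2] uncovered → point at 2; [4,7] uncovered → point at 7; [12,16] uncovered → point at 16; [20,21] uncovered → point at 21; [22,23] uncovered → point at 23.
Points: 2, 7, 16, 21, 23 (5 total).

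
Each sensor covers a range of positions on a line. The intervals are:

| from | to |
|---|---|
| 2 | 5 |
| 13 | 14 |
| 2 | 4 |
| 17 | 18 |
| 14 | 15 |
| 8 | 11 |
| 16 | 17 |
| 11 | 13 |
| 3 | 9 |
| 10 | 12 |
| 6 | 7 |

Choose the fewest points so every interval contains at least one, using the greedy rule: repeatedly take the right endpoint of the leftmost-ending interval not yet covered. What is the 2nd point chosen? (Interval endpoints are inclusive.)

Process intervals by earliest right end; each time one isn't hit yet, stab at its right endpoint.
By right end: [2,4]  [2,5]  [6,7]  [3,9]  [8,11]  [10,12]  [11,13]  [13,14]  [14,15]  [16,17]  [17,18]
[2,4] uncovered → point at 4; [6,7] uncovered → point at 7; [8,11] uncovered → point at 11; [13,14] uncovered → point at 14; [16,17] uncovered → point at 17.
Points: 4, 7, 11, 14, 17 (5 total).

7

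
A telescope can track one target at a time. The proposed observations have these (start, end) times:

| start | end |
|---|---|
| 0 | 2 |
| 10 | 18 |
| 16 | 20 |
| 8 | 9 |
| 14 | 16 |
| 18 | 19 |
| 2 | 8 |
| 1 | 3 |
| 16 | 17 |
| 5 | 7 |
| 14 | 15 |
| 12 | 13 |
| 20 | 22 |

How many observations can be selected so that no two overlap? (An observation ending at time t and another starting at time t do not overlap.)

Order by finish time; keep every interval that doesn't clash with the previous kept one.
Sorted by end: (0,2)  (1,3)  (5,7)  (2,8)  (8,9)  (12,13)  (14,15)  (14,16)  (16,17)  (10,18)  (18,19)  (16,20)  (20,22)
take (0,2); take (5,7); take (8,9); take (12,13); take (14,15); take (16,17); take (18,19); take (20,22).
Selected 8 observations.

8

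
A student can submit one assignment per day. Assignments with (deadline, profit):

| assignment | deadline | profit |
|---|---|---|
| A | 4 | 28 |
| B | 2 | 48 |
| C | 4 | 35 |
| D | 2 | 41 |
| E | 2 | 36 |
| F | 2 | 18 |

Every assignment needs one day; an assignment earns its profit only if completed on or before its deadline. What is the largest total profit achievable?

152

Profit order: B=48 D=41 E=36 C=35 A=28 F=18
Assign: B→slot 2, D→slot 1, E skipped, C→slot 4, A→slot 3, F skipped.
Slots: [1:D] [2:B] [3:A] [4:C]
Profit = 41 + 48 + 28 + 35 = 152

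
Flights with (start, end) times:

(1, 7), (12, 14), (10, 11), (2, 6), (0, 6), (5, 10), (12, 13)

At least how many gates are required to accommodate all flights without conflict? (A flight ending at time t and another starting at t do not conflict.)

4

The answer is the maximum number of intervals overlapping at any instant.
Events (time:±→running): 0:+→1 1:+→2 2:+→3 5:+→4 … peak 4.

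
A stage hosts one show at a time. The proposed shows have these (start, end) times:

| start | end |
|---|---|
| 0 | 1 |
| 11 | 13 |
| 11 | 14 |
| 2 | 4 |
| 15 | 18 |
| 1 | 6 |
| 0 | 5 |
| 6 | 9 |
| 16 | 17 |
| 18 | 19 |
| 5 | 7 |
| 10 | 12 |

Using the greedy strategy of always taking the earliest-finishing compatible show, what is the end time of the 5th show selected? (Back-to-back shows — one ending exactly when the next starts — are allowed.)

17

Greedy by earliest finish: after sorting by end time, pick each interval compatible with the last pick.
By end time: (0,1), (2,4), (0,5), (1,6), (5,7), (6,9), (10,12), (11,13), (11,14), (16,17), (15,18), (18,19).
Pick (0,1); next start ≥ 1 → (2,4); next start ≥ 4 → (5,7); next start ≥ 7 → (10,12); next start ≥ 12 → (16,17); next start ≥ 17 → (18,19).
Selected: (0,1) (2,4) (5,7) (10,12) (16,17) (18,19)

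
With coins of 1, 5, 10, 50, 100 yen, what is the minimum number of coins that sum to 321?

6

321 − 3×100→21 − 2×10→1 − 1×1→0
Total coins = 3 + 2 + 1 = 6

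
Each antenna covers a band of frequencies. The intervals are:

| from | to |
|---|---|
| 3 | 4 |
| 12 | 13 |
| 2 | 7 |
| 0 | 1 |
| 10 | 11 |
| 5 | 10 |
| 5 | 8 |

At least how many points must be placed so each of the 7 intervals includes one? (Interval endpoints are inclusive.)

Sorted: [0,1] [3,4] [2,7] [5,8] [5,10] [10,11] [12,13]
{[0,1]} hit by 1; {[3,4],[2,7]} hit by 4; {[5,8],[5,10]} hit by 8; {[10,11]} hit by 11; {[12,13]} hit by 13.
Points: 1, 4, 8, 11, 13 (5 total).

5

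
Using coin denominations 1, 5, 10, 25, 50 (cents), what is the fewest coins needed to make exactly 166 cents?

166 = 3×50 + 1×10 + 1×5 + 1×1
Total coins = 3 + 1 + 1 + 1 = 6

6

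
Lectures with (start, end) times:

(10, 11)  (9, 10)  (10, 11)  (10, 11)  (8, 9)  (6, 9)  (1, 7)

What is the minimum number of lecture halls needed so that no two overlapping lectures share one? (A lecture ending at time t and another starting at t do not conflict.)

3

starts: [1, 6, 8, 9, 10, 10, 10]
ends:   [7, 9, 9, 10, 11, 11, 11]
s1→1 s6→2 e7→1 s8→2 e9→1 e9→0 s9→1 e10→0 s10→1 s10→2 s10→3  — peak 3.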